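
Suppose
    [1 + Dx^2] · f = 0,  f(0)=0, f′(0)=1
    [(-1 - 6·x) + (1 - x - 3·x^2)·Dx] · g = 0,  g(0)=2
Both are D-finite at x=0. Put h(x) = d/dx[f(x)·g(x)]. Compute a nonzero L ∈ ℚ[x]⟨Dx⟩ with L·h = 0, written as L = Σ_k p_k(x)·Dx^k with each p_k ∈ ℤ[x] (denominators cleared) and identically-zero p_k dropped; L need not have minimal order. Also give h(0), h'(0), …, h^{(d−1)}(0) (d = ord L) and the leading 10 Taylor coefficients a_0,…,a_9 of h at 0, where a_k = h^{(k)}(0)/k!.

f: a_k = 0, 1, 0, -1/6, 0, 1/120, 0, -1/5040, 0, 1/362880, …
g: a_k = 2, 2, 8, 14, 38, 80, 194, 434, 1016, 2318, …
Product ⇒ symmetric product L₀, ord ≤ 2.
h₀' ⇒ L via d/dx closure of L₀.
L = (83 - 2·x - 5·x^2 + 6·x^3 + 9·x^4) + (16 + 98·x + 18·x^2 + 36·x^3)·Dx + (-5 + 4·x + 13·x^2 + 6·x^3 + 9·x^4)·Dx^2  (order 2).
h: a_k = 2, 4, 23, 164/3, 2201/12, 4661/10, 473087/360, 1060373/315, 25504807/2880, 407574217/18144, …
ICs: h(0) = 2, h′(0) = 4.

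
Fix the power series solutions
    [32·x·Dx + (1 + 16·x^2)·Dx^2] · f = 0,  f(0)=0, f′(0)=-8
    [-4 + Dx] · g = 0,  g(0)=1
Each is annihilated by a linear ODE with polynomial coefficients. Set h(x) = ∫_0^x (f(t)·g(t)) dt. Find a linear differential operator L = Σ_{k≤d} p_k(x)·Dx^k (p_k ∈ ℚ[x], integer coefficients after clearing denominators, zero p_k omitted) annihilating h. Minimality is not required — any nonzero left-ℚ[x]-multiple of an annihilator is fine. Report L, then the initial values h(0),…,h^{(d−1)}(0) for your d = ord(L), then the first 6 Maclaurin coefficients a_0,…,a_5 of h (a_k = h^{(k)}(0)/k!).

f: a_k = 0, -8, 0, 128/3, 0, -2048/5, …
g: a_k = 1, 4, 8, 32/3, 32/3, 128/15, …
f·g: L₀ = L_f ⊗_s L_g, ord ≤ 2·1.
Integrate: L := L₀·Dx.
L = (16 - 128·x + 256·x^2)·Dx + (-8 + 32·x - 128·x^2)·Dx^2 + (1 + 16·x^2)·Dx^3  (order 3).
h: a_k = 0, 0, -4, -32/3, -16/3, 256/15, …
ICs: h(0) = 0, h′(0) = 0, h′′(0) = -8.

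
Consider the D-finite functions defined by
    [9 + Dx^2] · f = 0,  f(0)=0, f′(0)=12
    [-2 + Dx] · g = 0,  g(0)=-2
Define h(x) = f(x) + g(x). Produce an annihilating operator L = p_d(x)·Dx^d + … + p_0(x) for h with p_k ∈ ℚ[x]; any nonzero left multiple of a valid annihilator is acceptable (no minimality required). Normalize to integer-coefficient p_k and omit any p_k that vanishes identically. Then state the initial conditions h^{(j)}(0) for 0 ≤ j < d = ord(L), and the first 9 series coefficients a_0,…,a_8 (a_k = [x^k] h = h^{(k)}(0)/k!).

f: a_k = 0, 12, 0, -18, 0, 81/10, 0, -243/140, 0, …
g: a_k = -2, -4, -4, -8/3, -4/3, -8/15, -8/45, -16/315, -4/315, …
Sum ⇒ L₀ = lclm(L_f,L_g) in ℚ(x)⟨Dx⟩.
L = -18 + 9·Dx - 2·Dx^2 + Dx^3  (order 3).
h: a_k = -2, 8, -4, -62/3, -4/3, 227/30, -8/45, -2251/1260, -4/315, …
ICs: h(0) = -2, h′(0) = 8, h′′(0) = -8.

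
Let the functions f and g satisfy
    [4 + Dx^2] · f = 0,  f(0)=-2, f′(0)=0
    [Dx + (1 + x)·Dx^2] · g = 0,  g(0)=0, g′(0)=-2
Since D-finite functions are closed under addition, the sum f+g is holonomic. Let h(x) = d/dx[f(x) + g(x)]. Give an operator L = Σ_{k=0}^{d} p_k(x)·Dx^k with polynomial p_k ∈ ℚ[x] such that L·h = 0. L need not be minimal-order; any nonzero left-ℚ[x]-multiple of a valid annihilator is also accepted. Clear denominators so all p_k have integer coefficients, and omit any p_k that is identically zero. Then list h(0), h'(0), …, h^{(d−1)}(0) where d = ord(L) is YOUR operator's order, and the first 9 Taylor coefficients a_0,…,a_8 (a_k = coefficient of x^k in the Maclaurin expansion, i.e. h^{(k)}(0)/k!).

f: a_k = -2, 0, 4, 0, -4/3, 0, 8/45, 0, -4/315, …
g: a_k = 0, -2, 1, -2/3, 1/2, -2/5, 1/3, -2/7, 1/4, …
f+g: L₀ = lclm(L_f,L_g), ord ≤ 2+2.
h=h₀': d/dx-closure on L₀ ⇒ L.
L = (20 + 16·x + 8·x^2) + (12 + 28·x + 24·x^2 + 8·x^3)·Dx + (5 + 4·x + 2·x^2)·Dx^2 + (3 + 7·x + 6·x^2 + 2·x^3)·Dx^3  (order 3).
h: a_k = -2, 10, -2, -10/3, -2, 46/15, -2, 598/315, -2, …
ICs: h(0) = -2, h′(0) = 10, h′′(0) = -4.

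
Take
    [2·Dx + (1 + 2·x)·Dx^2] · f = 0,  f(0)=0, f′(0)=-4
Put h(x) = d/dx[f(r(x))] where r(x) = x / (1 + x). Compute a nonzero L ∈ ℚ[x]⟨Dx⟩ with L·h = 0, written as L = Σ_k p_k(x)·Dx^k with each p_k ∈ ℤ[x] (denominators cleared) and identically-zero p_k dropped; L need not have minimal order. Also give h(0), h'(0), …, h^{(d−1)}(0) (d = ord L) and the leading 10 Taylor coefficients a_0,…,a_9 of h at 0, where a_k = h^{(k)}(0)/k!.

f: a_k = 0, -4, 4, -16/3, 8, -64/5, 64/3, -256/7, 64, -1024/9, …
Change of var in L_f (x↦r) gives L₀.
h₀' ⇒ L via d/dx closure of L₀.
L = (4 + 6·x) + (1 + 4·x + 3·x^2)·Dx  (order 1).
h: a_k = -4, 16, -52, 160, -484, 1456, -4372, 13120, -39364, 118096, …
ICs: h(0) = -4.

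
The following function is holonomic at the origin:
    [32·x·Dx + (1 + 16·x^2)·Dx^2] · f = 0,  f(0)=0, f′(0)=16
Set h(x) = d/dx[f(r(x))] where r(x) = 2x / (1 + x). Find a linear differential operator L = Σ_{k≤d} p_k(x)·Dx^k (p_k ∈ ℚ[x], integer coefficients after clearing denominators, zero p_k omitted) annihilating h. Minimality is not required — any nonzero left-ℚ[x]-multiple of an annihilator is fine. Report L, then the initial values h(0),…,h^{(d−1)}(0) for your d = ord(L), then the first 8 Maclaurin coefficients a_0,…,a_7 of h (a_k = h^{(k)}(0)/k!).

L = (2 + 130·x) + (1 + 2·x + 65·x^2)·Dx  (order 1).
h: a_k = 32, -64, -1952, 8064, 110752, -745664, -5707552, 59883264, …
ICs: h(0) = 32.

f: a_k = 0, 16, 0, -256/3, 0, 4096/5, 0, -65536/7, …
f∘r: x↦r, Dx↦Dx/r' in L_f ⇒ L₀.
h₀' ⇒ L via d/dx closure of L₀.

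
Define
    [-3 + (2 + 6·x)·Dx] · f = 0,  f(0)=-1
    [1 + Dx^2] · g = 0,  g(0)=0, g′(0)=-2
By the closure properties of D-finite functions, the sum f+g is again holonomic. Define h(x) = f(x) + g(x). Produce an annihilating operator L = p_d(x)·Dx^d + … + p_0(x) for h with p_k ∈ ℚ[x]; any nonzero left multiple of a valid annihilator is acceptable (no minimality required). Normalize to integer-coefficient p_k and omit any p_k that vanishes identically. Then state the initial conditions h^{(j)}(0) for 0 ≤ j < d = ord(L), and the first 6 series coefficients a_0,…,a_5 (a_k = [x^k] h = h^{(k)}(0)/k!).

L = (-93 - 72·x - 108·x^2) + (-10 + 18·x + 216·x^2 + 216·x^3)·Dx + (-93 - 72·x - 108·x^2)·Dx^2 + (-10 + 18·x + 216·x^2 + 216·x^3)·Dx^3  (order 3).
h: a_k = -1, -7/2, 9/8, -65/48, 405/128, -25579/3840, …
ICs: h(0) = -1, h′(0) = -7/2, h′′(0) = 9/4.

f: a_k = -1, -3/2, 9/8, -27/16, 405/128, -1701/256, …
g: a_k = 0, -2, 0, 1/3, 0, -1/60, …
Weyl lclm of L_f,L_g ⇒ L₀ (ord ≤ 3).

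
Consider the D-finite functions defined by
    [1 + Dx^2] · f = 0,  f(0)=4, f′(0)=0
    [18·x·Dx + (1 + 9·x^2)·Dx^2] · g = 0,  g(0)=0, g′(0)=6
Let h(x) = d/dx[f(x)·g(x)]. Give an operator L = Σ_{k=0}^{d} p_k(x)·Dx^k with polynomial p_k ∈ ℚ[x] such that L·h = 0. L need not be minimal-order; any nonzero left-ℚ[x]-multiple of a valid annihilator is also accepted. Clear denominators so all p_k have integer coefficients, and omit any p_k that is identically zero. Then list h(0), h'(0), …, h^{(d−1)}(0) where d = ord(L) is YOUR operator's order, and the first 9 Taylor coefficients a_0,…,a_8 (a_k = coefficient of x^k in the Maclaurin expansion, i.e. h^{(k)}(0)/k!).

L = (38998 + 738774·x^2 + 15162957·x^4 + 3032640·x^6 - 78732·x^8 - 1771470·x^10 + 531441·x^12) + (20772·x + 1033884·x^3 + 7902360·x^5 + 2624400·x^7 + 1180980·x^9 + 2125764·x^11)·Dx + (39368 + 755028·x^2 + 15369750·x^4 + 3887028·x^6 + 314928·x^8 - 1417176·x^10 + 1062882·x^12)·Dx^2 + (20772·x + 1033884·x^3 + 7902360·x^5 + 2624400·x^7 + 1180980·x^9 + 2125764·x^11)·Dx^3 + (370 + 16254·x^2 + 206793·x^4 + 854388·x^6 + 393660·x^8 + 354294·x^10 + 531441·x^12)·Dx^4  (order 4).
h: a_k = 24, 0, -252, 0, 2129, 0, -566341/30, 0, 18912111/112, …
ICs: h(0) = 24, h′(0) = 0, h′′(0) = -504, h′′′(0) = 0.

f: a_k = 4, 0, -2, 0, 1/6, 0, -1/180, 0, 1/10080, …
g: a_k = 0, 6, 0, -18, 0, 486/5, 0, -4374/7, 0, …
f·g: L₀ = L_f ⊗_s L_g, ord ≤ 2·2.
Derive L from L₀ (diff closure).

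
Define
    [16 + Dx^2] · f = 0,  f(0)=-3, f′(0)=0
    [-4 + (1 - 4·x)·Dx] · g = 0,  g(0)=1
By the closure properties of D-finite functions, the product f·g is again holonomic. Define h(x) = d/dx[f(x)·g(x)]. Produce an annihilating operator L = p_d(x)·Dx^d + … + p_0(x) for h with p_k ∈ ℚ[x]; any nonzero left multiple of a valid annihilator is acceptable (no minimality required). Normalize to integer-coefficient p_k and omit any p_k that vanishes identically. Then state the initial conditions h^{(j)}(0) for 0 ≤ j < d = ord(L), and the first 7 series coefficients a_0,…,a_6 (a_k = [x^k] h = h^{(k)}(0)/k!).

f: a_k = -3, 0, 24, 0, -32, 0, 256/15, …
g: a_k = 1, 4, 16, 64, 256, 1024, 4096, …
L₀ := L_f ⊗_s L_g (sym. prod.), ord ≤ 2.
h=h₀': d/dx-closure on L₀ ⇒ L.
L = (-16 - 128·x + 256·x^2) + (-8 + 32·x)·Dx + (1 - 8·x + 16·x^2)·Dx^2  (order 2).
h: a_k = -12, -48, -288, -1664, -8320, -199168/5, -2788352/15, …
ICs: h(0) = -12, h′(0) = -48.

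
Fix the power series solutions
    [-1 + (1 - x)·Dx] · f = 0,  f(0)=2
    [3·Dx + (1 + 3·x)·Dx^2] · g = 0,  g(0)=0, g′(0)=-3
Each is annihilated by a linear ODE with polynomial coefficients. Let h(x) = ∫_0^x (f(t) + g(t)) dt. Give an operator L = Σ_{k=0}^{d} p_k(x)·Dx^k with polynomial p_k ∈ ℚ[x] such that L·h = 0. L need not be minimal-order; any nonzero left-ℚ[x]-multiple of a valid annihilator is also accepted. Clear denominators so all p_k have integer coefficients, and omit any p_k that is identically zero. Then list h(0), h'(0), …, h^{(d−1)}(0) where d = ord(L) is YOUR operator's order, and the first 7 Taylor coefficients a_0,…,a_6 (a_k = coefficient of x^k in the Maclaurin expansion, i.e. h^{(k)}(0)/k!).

f: a_k = 2, 2, 2, 2, 2, 2, 2, …
g: a_k = 0, -3, 9/2, -9, 81/4, -243/5, 243/2, …
L₀ := lclm(L_f,L_g); ord L₀ ≤ 1+2.
h=∫h₀ ⇒ L = L₀·Dx.
L = (54 + 18·x)·Dx^2 + (-12 + 72·x + 36·x^2)·Dx^3 + (-5 - 13·x + 9·x^2 + 9·x^3)·Dx^4  (order 4).
h: a_k = 0, 2, -1/2, 13/6, -7/4, 89/20, -233/30, …
ICs: h(0) = 0, h′(0) = 2, h′′(0) = -1, h′′′(0) = 13.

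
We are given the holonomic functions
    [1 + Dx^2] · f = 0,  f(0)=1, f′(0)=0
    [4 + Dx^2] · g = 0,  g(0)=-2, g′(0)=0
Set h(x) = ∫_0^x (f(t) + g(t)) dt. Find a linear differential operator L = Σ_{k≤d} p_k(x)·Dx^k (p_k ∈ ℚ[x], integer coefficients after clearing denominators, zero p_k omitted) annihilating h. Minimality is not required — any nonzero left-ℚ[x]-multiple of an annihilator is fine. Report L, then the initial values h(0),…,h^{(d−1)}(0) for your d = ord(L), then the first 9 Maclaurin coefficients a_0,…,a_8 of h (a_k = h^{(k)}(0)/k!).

f: a_k = 1, 0, -1/2, 0, 1/24, 0, -1/720, 0, 1/40320, …
g: a_k = -2, 0, 4, 0, -4/3, 0, 8/45, 0, -4/315, …
L₀ := lclm(L_f,L_g); ord L₀ ≤ 2+2.
Integrate: L := L₀·Dx.
L = 4·Dx + 5·Dx^3 + Dx^5  (order 5).
h: a_k = 0, -1, 0, 7/6, 0, -31/120, 0, 127/5040, 0, …
ICs: h(0) = 0, h′(0) = -1, h′′(0) = 0, h′′′(0) = 7, h′′′′(0) = 0.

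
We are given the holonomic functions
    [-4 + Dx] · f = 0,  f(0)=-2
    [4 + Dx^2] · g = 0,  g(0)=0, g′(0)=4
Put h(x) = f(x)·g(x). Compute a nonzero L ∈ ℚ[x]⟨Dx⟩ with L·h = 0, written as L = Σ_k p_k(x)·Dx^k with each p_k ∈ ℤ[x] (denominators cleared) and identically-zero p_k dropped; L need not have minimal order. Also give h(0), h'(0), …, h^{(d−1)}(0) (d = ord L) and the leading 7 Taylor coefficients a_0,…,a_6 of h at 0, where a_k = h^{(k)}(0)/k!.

f: a_k = -2, -8, -16, -64/3, -64/3, -256/15, -512/45, …
g: a_k = 0, 4, 0, -8/3, 0, 8/15, 0, …
L₀ := L_f ⊗_s L_g (sym. prod.), ord ≤ 2.
L = 20 - 8·Dx + Dx^2  (order 2).
h: a_k = 0, -8, -32, -176/3, -64, -656/15, -704/45, …
ICs: h(0) = 0, h′(0) = -8.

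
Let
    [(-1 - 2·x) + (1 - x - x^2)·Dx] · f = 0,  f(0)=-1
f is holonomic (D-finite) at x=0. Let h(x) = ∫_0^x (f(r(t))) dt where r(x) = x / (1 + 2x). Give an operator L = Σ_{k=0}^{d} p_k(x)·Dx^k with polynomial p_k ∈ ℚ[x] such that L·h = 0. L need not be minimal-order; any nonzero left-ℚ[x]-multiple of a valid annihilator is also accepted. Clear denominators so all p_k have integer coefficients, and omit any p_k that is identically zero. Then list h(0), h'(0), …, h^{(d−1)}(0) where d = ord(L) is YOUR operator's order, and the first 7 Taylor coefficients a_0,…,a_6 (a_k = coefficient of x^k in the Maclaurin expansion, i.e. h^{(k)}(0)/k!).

f: a_k = -1, -1, -2, -3, -5, -8, -13, …
Substitute x→r, Dx→(1/r')Dx; clear ⇒ L₀.
h=∫h₀ ⇒ L = L₀·Dx.
L = (-1 - 4·x)·Dx + (1 + 5·x + 7·x^2 + 2·x^3)·Dx^2  (order 2).
h: a_k = 0, -1, -1/2, 0, 1/4, -3/5, 4/3, …
ICs: h(0) = 0, h′(0) = -1.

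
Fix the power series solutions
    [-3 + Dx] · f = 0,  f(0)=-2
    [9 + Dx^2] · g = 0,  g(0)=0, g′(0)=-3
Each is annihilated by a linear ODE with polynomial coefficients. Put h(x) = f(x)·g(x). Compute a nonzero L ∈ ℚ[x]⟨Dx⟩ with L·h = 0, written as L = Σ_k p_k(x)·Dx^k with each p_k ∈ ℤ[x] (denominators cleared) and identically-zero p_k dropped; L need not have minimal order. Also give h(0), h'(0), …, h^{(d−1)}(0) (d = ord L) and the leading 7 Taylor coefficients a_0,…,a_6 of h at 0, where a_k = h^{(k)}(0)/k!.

L = 18 - 6·Dx + Dx^2  (order 2).
h: a_k = 0, 6, 18, 18, 0, -81/5, -81/5, …
ICs: h(0) = 0, h′(0) = 6.

f: a_k = -2, -6, -9, -9, -27/4, -81/20, -81/40, …
g: a_k = 0, -3, 0, 9/2, 0, -81/40, 0, …
h₀=f·g: eliminate ⇒ L₀, order ≤ 1·2.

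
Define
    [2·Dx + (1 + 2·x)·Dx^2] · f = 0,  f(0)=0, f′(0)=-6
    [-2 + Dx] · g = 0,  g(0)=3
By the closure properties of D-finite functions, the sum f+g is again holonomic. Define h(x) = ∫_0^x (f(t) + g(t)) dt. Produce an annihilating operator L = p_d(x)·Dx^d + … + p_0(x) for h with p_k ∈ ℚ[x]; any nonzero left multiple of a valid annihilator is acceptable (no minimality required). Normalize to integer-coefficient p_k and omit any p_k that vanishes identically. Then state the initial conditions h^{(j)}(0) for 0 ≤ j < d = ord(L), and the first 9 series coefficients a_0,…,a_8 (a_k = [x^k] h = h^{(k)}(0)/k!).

L = (-6 - 4·x)·Dx^2 + (1 - 4·x - 4·x^2)·Dx^3 + (1 + 3·x + 2·x^2)·Dx^4  (order 4).
h: a_k = 0, 3, 0, 4, -1, 14/5, -46/15, 484/105, -719/105, …
ICs: h(0) = 0, h′(0) = 3, h′′(0) = 0, h′′′(0) = 24.

f: a_k = 0, -6, 6, -8, 12, -96/5, 32, -384/7, 96, …
g: a_k = 3, 6, 6, 4, 2, 4/5, 4/15, 8/105, 2/105, …
f+g: L₀ = lclm(L_f,L_g), ord ≤ 2+1.
∫: right-multiply L₀ by Dx.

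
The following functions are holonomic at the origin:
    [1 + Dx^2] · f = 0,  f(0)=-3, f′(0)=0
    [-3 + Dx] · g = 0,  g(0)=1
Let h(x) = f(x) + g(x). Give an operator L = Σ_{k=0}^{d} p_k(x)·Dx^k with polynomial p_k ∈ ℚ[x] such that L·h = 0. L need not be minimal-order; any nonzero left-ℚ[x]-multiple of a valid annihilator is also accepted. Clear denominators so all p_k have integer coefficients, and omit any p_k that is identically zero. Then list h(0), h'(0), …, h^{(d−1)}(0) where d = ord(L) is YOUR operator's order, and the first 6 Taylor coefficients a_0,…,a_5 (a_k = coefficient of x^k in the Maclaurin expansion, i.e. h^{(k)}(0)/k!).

f: a_k = -3, 0, 3/2, 0, -1/8, 0, …
g: a_k = 1, 3, 9/2, 9/2, 27/8, 81/40, …
f+g: L₀ = lclm(L_f,L_g), ord ≤ 2+1.
L = -3 + Dx - 3·Dx^2 + Dx^3  (order 3).
h: a_k = -2, 3, 6, 9/2, 13/4, 81/40, …
ICs: h(0) = -2, h′(0) = 3, h′′(0) = 12.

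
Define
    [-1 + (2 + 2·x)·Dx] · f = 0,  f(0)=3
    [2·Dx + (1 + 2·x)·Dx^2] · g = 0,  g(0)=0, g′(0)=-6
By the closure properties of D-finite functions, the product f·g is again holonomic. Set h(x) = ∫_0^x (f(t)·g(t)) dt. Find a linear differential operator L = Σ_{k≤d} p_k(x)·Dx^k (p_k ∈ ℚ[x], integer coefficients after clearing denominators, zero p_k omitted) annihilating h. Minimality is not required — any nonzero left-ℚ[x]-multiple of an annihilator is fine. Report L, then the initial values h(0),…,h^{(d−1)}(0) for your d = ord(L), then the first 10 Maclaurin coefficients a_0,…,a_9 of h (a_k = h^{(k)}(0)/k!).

f: a_k = 3, 3/2, -3/8, 3/16, -15/128, 21/256, -63/1024, 99/2048, -1287/32768, 2145/65536, …
g: a_k = 0, -6, 6, -8, 12, -96/5, 32, -384/7, 96, -512/3, …
L₀ := L_f ⊗_s L_g (sym. prod.), ord ≤ 2.
h=∫₀ˣh₀: take L = L₀·Dx.
L = (-1 + 2·x)·Dx + (4 + 4·x)·Dx^2 + (4 + 16·x + 20·x^2 + 8·x^3)·Dx^3  (order 3).
h: a_k = 0, 0, -9, 3, -51/16, 33/8, -3709/640, 38403/4480, -1887381/143360, 746239/35840, …
ICs: h(0) = 0, h′(0) = 0, h′′(0) = -18.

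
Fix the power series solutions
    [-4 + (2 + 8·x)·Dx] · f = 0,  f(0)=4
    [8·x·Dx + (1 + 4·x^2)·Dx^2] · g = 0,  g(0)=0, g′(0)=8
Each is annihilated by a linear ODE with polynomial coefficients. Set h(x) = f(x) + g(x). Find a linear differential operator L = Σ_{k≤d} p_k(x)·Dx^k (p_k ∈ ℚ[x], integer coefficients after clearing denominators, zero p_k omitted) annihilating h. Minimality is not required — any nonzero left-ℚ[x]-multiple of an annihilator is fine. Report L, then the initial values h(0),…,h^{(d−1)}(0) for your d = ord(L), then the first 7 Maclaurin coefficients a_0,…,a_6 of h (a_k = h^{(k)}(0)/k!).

L = (-8 - 80·x + 96·x^2 + 192·x^3)·Dx + (-10 - 32·x - 64·x^2 + 384·x^3 + 672·x^4)·Dx^2 + (-1 + 24·x^2 + 48·x^3 + 112·x^4 + 192·x^5)·Dx^3  (order 3).
h: a_k = 4, 16, -8, 16/3, -40, 688/5, -336, …
ICs: h(0) = 4, h′(0) = 16, h′′(0) = -16.

f: a_k = 4, 8, -8, 16, -40, 112, -336, …
g: a_k = 0, 8, 0, -32/3, 0, 128/5, 0, …
h₀=f+g: left-lcm gives L₀, ord ≤ 3.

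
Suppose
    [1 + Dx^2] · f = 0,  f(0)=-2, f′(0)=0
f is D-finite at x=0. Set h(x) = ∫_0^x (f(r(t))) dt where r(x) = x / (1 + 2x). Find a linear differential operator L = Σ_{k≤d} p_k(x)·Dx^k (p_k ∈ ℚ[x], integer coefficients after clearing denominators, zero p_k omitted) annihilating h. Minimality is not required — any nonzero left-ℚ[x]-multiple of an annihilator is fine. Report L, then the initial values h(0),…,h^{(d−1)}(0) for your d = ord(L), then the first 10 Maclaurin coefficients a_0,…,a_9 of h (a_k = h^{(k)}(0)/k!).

L = Dx + (4 + 24·x + 48·x^2 + 32·x^3)·Dx^2 + (1 + 8·x + 24·x^2 + 32·x^3 + 16·x^4)·Dx^3  (order 3).
h: a_k = 0, -2, 0, 1/3, -1, 143/60, -47/9, 3943/360, -1787/80, 8095583/181440, …
ICs: h(0) = 0, h′(0) = -2, h′′(0) = 0.

f: a_k = -2, 0, 1, 0, -1/12, 0, 1/360, 0, -1/20160, 0, …
f∘r: x↦r, Dx↦Dx/r' in L_f ⇒ L₀.
∫: right-multiply L₀ by Dx.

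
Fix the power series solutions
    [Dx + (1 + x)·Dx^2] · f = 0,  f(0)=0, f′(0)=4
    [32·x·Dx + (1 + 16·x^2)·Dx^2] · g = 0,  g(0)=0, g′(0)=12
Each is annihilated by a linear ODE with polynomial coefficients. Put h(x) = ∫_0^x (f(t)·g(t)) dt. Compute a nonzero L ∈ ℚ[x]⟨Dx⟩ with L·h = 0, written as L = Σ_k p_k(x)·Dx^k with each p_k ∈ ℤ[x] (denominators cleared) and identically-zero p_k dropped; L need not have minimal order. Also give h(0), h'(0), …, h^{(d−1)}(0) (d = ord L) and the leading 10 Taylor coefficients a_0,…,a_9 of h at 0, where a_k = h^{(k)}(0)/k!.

f: a_k = 0, 4, -2, 4/3, -1, 4/5, -2/3, 4/7, -1/2, 4/9, …
g: a_k = 0, 12, 0, -64, 0, 3072/5, 0, -49152/7, 0, 262144/3, …
Product ⇒ symmetric product L₀, ord ≤ 4.
h=∫₀ˣh₀: take L = L₀·Dx.
L = (4224 + 8384·x + 204800·x^2 + 531456·x^3 + 491520·x^4 + 212992·x^5 + 262144·x^7)·Dx^2 + (4098 + 28864·x + 258368·x^2 + 1045504·x^3 + 1798144·x^4 + 1523712·x^5 + 573440·x^6 + 786432·x^7 + 917504·x^8)·Dx^3 + (132 + 8644·x + 37632·x^2 + 196032·x^3 + 614400·x^4 + 955392·x^5 + 786432·x^6 + 540672·x^7 + 786432·x^8 + 524288·x^9)·Dx^4 + (65 + 258·x + 2497·x^2 + 8576·x^3 + 30336·x^4 + 76800·x^5 + 118272·x^6 + 98304·x^7 + 98304·x^8 + 131072·x^9 + 65536·x^10)·Dx^5  (order 5).
h: a_k = 0, 0, 0, 16, -6, -48, 58/3, 5104/15, -733/5, -9104/3, …
ICs: h(0) = 0, h′(0) = 0, h′′(0) = 0, h′′′(0) = 96, h′′′′(0) = -144.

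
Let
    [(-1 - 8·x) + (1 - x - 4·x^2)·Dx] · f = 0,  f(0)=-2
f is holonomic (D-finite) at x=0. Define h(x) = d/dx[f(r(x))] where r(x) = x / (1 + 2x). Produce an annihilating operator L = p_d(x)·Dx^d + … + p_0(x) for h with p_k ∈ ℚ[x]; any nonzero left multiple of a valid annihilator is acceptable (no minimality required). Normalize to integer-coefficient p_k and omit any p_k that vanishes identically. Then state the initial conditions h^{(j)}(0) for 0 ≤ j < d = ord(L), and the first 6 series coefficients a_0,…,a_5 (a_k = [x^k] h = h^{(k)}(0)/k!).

f: a_k = -2, -2, -10, -18, -58, -130, …
f∘r: x↦r, Dx↦Dx/r' in L_f ⇒ L₀.
Differentiate: ansatz ord ≤ ord L₀ ⇒ L.
L = (6 + 12·x + 72·x^2 + 80·x^3) + (-1 - 15·x - 54·x^2 - 36·x^3 + 40·x^4)·Dx  (order 1).
h: a_k = -2, -12, 42, -216, 950, -4068, …
ICs: h(0) = -2.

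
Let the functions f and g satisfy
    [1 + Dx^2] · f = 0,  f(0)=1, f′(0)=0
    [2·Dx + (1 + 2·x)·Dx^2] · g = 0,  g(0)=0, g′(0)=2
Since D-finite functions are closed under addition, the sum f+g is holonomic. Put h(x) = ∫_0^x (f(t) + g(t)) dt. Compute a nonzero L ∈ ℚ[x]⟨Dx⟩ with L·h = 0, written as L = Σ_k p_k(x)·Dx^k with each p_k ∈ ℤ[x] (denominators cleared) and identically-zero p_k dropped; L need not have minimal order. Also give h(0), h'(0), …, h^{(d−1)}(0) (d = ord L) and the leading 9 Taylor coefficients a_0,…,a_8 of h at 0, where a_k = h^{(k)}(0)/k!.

f: a_k = 1, 0, -1/2, 0, 1/24, 0, -1/720, 0, 1/40320, …
g: a_k = 0, 2, -2, 8/3, -4, 32/5, -32/3, 128/7, -32, …
L₀ := lclm(L_f,L_g); ord L₀ ≤ 2+2.
Integrate: L := L₀·Dx.
L = (50 + 8·x + 8·x^2)·Dx^2 + (9 + 22·x + 12·x^2 + 8·x^3)·Dx^3 + (50 + 8·x + 8·x^2)·Dx^4 + (9 + 22·x + 12·x^2 + 8·x^3)·Dx^5  (order 5).
h: a_k = 0, 1, 1, -5/6, 2/3, -19/24, 16/15, -7681/5040, 16/7, …
ICs: h(0) = 0, h′(0) = 1, h′′(0) = 2, h′′′(0) = -5, h′′′′(0) = 16.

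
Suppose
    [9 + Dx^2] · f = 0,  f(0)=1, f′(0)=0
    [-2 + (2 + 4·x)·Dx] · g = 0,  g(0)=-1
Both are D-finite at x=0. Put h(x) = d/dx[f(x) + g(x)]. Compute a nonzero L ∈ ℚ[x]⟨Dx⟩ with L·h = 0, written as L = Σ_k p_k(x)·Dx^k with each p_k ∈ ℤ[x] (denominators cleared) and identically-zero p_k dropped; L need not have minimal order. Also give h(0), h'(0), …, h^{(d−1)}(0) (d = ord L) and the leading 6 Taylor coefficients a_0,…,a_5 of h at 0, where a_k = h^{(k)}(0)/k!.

f: a_k = 1, 0, -9/2, 0, 27/8, 0, …
g: a_k = -1, -1, 1/2, -1/2, 5/8, -7/8, …
L₀ := lclm(L_f,L_g); ord L₀ ≤ 2+1.
h=h₀': d/dx-closure on L₀ ⇒ L.
L = (-18 - 27·x - 27·x^2) + (-9 - 45·x - 81·x^2 - 54·x^3)·Dx + (-2 - 3·x - 3·x^2)·Dx^2 + (-1 - 5·x - 9·x^2 - 6·x^3)·Dx^3  (order 3).
h: a_k = -1, -8, -3/2, 16, -35/8, 9/5, …
ICs: h(0) = -1, h′(0) = -8, h′′(0) = -3.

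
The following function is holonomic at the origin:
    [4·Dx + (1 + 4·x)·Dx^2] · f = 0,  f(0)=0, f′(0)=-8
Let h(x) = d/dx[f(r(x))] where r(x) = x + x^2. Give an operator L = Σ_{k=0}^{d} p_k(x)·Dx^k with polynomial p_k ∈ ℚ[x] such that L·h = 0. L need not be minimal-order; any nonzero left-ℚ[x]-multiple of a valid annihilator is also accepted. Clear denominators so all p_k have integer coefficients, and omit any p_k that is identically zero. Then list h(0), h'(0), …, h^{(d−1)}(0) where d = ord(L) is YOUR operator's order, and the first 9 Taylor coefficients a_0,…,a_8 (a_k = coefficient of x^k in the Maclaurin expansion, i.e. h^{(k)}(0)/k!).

L = 2 + (1 + 2·x)·Dx  (order 1).
h: a_k = -8, 16, -32, 64, -128, 256, -512, 1024, -2048, …
ICs: h(0) = -8.

f: a_k = 0, -8, 16, -128/3, 128, -2048/5, 4096/3, -32768/7, 16384, …
h₀=f(r): pull back L_f along r ⇒ L₀.
Derive L from L₀ (diff closure).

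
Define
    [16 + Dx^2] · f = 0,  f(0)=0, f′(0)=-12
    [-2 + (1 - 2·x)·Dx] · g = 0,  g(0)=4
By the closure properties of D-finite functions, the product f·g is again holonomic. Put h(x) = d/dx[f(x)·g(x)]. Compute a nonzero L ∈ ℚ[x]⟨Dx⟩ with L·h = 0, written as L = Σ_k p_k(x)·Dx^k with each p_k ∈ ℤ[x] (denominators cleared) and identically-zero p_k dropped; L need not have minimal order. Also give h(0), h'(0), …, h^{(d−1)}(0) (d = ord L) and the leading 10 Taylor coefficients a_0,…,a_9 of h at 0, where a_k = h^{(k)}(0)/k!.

f: a_k = 0, -12, 0, 32, 0, -128/5, 0, 1024/105, 0, -2048/945, …
g: a_k = 4, 8, 16, 32, 64, 128, 256, 512, 1024, 2048, …
f·g: L₀ = L_f ⊗_s L_g, ord ≤ 2·1.
h₀' ⇒ L via d/dx closure of L₀.
L = (8 - 64·x + 64·x^2) + (-4 + 8·x)·Dx + (1 - 4·x + 4·x^2)·Dx^2  (order 2).
h: a_k = -48, -192, -192, -512, -1792, -21504/5, -146432/15, -2342912/105, -5279744/105, -21118976/189, …
ICs: h(0) = -48, h′(0) = -192.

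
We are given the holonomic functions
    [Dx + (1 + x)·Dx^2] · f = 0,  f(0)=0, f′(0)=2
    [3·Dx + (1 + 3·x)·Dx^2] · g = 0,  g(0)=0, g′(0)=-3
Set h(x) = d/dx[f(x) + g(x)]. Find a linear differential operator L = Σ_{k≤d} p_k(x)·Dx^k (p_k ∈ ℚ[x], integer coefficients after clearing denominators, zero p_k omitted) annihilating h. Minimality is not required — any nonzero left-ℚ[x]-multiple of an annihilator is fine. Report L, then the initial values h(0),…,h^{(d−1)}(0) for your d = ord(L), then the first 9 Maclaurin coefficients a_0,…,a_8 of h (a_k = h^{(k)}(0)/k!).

L = 6 + (8 + 12·x)·Dx + (1 + 4·x + 3·x^2)·Dx^2  (order 2).
h: a_k = -1, 7, -25, 79, -241, 727, -2185, 6559, -19681, …
ICs: h(0) = -1, h′(0) = 7.

f: a_k = 0, 2, -1, 2/3, -1/2, 2/5, -1/3, 2/7, -1/4, …
g: a_k = 0, -3, 9/2, -9, 81/4, -243/5, 243/2, -2187/7, 6561/8, …
h₀=f+g: left-lcm gives L₀, ord ≤ 4.
Derive L from L₀ (diff closure).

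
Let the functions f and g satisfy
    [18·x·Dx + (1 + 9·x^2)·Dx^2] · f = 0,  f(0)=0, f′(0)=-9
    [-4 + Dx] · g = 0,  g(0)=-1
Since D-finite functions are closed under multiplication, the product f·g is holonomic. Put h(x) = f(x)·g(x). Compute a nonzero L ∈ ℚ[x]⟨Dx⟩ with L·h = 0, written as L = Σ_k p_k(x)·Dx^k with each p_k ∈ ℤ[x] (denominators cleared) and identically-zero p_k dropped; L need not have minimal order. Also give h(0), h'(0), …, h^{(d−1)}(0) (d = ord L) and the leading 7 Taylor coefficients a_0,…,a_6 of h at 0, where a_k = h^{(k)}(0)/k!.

L = (16 - 72·x + 144·x^2) + (-8 + 18·x - 72·x^2)·Dx + (1 + 9·x^2)·Dx^2  (order 2).
h: a_k = 0, 9, 36, 45, -12, 129/5, 372, …
ICs: h(0) = 0, h′(0) = 9.

f: a_k = 0, -9, 0, 27, 0, -729/5, 0, …
g: a_k = -1, -4, -8, -32/3, -32/3, -128/15, -256/45, …
L₀ := L_f ⊗_s L_g (sym. prod.), ord ≤ 2.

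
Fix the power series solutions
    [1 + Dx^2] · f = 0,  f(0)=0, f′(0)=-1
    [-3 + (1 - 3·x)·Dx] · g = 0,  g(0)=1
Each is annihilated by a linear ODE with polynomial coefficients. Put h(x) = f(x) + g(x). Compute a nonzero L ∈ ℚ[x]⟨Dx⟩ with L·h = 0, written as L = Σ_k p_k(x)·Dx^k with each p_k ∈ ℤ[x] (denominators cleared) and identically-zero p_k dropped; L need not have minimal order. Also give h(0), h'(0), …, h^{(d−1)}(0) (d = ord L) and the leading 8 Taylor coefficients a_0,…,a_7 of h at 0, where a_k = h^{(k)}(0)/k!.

L = (-165 + 18·x - 27·x^2) + (19 - 63·x + 27·x^2 - 27·x^3)·Dx + (-165 + 18·x - 27·x^2)·Dx^2 + (19 - 63·x + 27·x^2 - 27·x^3)·Dx^3  (order 3).
h: a_k = 1, 2, 9, 163/6, 81, 29159/120, 729, 11022481/5040, …
ICs: h(0) = 1, h′(0) = 2, h′′(0) = 18.

f: a_k = 0, -1, 0, 1/6, 0, -1/120, 0, 1/5040, …
g: a_k = 1, 3, 9, 27, 81, 243, 729, 2187, …
h₀=f+g: left-lcm gives L₀, ord ≤ 3.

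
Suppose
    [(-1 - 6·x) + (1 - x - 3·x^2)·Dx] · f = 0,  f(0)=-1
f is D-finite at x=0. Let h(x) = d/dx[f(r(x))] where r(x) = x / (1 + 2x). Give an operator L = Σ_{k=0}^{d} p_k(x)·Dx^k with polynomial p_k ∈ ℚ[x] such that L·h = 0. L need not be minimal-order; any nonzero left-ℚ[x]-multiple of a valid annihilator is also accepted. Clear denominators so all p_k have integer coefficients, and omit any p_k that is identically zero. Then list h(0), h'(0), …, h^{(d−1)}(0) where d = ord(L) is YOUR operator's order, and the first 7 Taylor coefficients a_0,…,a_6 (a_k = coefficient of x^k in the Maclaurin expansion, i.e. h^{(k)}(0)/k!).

L = (4 + 6·x + 30·x^2 + 32·x^3) + (-1 - 13·x - 45·x^2 - 38·x^3 + 16·x^4)·Dx  (order 1).
h: a_k = -1, -4, 15, -68, 280, -1110, 4277, …
ICs: h(0) = -1.

f: a_k = -1, -1, -4, -7, -19, -40, -97, …
f∘r: x↦r, Dx↦Dx/r' in L_f ⇒ L₀.
h₀' ⇒ L via d/dx closure of L₀.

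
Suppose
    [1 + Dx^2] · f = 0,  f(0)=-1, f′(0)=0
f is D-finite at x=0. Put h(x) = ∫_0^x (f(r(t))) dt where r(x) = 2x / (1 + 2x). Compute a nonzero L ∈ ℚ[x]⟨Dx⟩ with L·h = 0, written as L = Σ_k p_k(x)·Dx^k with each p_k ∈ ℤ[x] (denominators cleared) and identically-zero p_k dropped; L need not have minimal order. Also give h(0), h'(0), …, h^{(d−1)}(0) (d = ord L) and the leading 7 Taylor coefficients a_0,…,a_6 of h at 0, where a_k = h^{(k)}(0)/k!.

f: a_k = -1, 0, 1/2, 0, -1/24, 0, 1/720, …
Substitute x→r, Dx→(1/r')Dx; clear ⇒ L₀.
∫: right-multiply L₀ by Dx.
L = 4·Dx + (4 + 24·x + 48·x^2 + 32·x^3)·Dx^2 + (1 + 8·x + 24·x^2 + 32·x^3 + 16·x^4)·Dx^3  (order 3).
h: a_k = 0, -1, 0, 2/3, -2, 14/3, -88/9, …
ICs: h(0) = 0, h′(0) = -1, h′′(0) = 0.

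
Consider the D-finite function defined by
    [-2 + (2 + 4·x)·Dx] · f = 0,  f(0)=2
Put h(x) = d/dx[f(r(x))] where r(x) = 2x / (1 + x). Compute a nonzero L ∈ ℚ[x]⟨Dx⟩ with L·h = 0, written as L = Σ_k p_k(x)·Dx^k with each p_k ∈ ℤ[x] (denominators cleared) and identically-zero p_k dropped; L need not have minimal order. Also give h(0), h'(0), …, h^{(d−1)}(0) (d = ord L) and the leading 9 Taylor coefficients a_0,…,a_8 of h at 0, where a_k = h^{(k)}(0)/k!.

L = (-4 - 10·x) + (-1 - 6·x - 5·x^2)·Dx  (order 1).
h: a_k = 4, -16, 60, -240, 1020, -4512, 20468, -94400, 440460, …
ICs: h(0) = 4.

f: a_k = 2, 2, -1, 1, -5/4, 7/4, -21/8, 33/8, -429/64, …
Change of var in L_f (x↦r) gives L₀.
h₀' ⇒ L via d/dx closure of L₀.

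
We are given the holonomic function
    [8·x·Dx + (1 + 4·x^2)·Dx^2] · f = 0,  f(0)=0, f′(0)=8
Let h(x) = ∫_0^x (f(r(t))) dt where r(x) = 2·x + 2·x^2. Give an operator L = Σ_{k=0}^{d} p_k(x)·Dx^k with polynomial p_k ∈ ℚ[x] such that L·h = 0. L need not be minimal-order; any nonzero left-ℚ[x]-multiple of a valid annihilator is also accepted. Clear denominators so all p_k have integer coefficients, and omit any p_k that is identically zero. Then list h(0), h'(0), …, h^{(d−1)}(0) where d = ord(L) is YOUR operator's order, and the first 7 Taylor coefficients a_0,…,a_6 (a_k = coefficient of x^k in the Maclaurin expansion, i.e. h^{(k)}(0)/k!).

f: a_k = 0, 8, 0, -32/3, 0, 128/5, 0, …
Substitute x→r, Dx→(1/r')Dx; clear ⇒ L₀.
Integrate: L := L₀·Dx.
L = (-2 + 32·x + 128·x^2 + 192·x^3 + 96·x^4)·Dx^2 + (1 + 2·x + 16·x^2 + 64·x^3 + 80·x^4 + 32·x^5)·Dx^3  (order 3).
h: a_k = 0, 0, 8, 16/3, -64/3, -256/5, 1408/15, …
ICs: h(0) = 0, h′(0) = 0, h′′(0) = 16.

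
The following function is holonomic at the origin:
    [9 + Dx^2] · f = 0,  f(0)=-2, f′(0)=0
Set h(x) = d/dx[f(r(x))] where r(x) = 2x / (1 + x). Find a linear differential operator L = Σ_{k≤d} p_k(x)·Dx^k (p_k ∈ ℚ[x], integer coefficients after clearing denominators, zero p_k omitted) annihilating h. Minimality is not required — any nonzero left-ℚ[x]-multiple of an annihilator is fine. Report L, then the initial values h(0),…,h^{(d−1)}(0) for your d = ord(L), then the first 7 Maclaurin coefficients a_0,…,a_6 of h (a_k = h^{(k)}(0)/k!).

f: a_k = -2, 0, 9, 0, -27/4, 0, 81/40, …
f∘r: x↦r, Dx↦Dx/r' in L_f ⇒ L₀.
Derive L from L₀ (diff closure).
L = (42 + 12·x + 6·x^2) + (6 + 18·x + 18·x^2 + 6·x^3)·Dx + (1 + 4·x + 6·x^2 + 4·x^3 + x^4)·Dx^2  (order 2).
h: a_k = 0, 72, -216, 0, 1440, -23112/5, 40824/5, …
ICs: h(0) = 0, h′(0) = 72.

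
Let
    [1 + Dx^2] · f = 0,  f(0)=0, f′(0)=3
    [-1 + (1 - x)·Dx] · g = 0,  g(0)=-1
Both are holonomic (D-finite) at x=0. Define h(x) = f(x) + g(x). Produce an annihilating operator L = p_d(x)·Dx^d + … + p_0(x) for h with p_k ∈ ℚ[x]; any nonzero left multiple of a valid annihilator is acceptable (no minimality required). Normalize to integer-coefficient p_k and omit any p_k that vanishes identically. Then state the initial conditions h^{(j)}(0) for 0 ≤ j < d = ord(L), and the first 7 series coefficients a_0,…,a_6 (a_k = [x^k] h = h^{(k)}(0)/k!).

f: a_k = 0, 3, 0, -1/2, 0, 1/40, 0, …
g: a_k = -1, -1, -1, -1, -1, -1, -1, …
h₀=f+g: left-lcm gives L₀, ord ≤ 3.
L = (-7 + 2·x - x^2) + (3 - 5·x + 3·x^2 - x^3)·Dx + (-7 + 2·x - x^2)·Dx^2 + (3 - 5·x + 3·x^2 - x^3)·Dx^3  (order 3).
h: a_k = -1, 2, -1, -3/2, -1, -39/40, -1, …
ICs: h(0) = -1, h′(0) = 2, h′′(0) = -2.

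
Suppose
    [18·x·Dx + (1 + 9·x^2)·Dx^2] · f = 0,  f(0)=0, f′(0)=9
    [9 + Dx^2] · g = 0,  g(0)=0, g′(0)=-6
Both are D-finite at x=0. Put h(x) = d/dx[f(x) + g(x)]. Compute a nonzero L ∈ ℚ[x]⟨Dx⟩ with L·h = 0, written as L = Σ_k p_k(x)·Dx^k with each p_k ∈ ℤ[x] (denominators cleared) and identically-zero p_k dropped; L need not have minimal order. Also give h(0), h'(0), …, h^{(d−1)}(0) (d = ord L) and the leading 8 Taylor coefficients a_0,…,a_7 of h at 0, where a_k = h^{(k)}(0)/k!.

L = (-1782·x + 20412·x^3 + 13122·x^5) + (-9 + 567·x^2 + 6561·x^4 + 6561·x^6)·Dx + (-198·x + 2268·x^3 + 1458·x^5)·Dx^2 + (-1 + 63·x^2 + 729·x^4 + 729·x^6)·Dx^3  (order 3).
h: a_k = 3, 0, -54, 0, 2835/4, 0, -262197/40, 0, …
ICs: h(0) = 3, h′(0) = 0, h′′(0) = -108.

f: a_k = 0, 9, 0, -27, 0, 729/5, 0, -6561/7, …
g: a_k = 0, -6, 0, 9, 0, -81/20, 0, 243/280, …
h₀=f+g: left-lcm gives L₀, ord ≤ 4.
Derive L from L₀ (diff closure).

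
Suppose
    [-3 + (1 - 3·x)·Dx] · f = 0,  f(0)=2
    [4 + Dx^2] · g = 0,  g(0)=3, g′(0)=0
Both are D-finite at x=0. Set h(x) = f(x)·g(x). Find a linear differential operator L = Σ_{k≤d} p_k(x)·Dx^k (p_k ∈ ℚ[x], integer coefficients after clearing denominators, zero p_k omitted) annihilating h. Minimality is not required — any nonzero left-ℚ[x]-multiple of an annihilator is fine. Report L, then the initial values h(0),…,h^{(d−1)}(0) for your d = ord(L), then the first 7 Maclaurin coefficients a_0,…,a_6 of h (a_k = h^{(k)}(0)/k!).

L = (-4 + 12·x) + 6·Dx + (-1 + 3·x)·Dx^2  (order 2).
h: a_k = 6, 18, 42, 126, 382, 1146, 51562/15, …
ICs: h(0) = 6, h′(0) = 18.

f: a_k = 2, 6, 18, 54, 162, 486, 1458, …
g: a_k = 3, 0, -6, 0, 2, 0, -4/15, …
Sym-product of L_f,L_g gives L₀ (≤ ord 2).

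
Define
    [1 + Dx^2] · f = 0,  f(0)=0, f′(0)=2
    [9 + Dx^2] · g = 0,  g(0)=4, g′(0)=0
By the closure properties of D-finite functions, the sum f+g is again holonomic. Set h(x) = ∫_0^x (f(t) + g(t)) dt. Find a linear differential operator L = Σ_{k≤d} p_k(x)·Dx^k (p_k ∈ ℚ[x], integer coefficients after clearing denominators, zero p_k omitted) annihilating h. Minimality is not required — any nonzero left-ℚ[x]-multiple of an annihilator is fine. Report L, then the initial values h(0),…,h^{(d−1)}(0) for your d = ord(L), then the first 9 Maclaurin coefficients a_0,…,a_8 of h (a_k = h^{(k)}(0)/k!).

f: a_k = 0, 2, 0, -1/3, 0, 1/60, 0, -1/2520, 0, …
g: a_k = 4, 0, -18, 0, 27/2, 0, -81/20, 0, 729/1120, …
L₀ := lclm(L_f,L_g); ord L₀ ≤ 2+2.
Integrate: L := L₀·Dx.
L = 9·Dx + 10·Dx^3 + Dx^5  (order 5).
h: a_k = 0, 4, 1, -6, -1/12, 27/10, 1/360, -81/140, -1/20160, …
ICs: h(0) = 0, h′(0) = 4, h′′(0) = 2, h′′′(0) = -36, h′′′′(0) = -2.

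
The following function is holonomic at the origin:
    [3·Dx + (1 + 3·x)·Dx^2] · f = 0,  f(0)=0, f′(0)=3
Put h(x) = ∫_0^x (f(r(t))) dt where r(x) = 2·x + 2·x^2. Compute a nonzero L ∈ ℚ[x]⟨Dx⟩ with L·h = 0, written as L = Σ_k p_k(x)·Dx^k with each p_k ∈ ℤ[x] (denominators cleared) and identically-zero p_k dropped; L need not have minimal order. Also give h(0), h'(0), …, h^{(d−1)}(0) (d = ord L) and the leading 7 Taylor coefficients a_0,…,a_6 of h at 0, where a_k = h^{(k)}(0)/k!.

L = (4 + 12·x + 12·x^2)·Dx^2 + (1 + 8·x + 18·x^2 + 12·x^3)·Dx^3  (order 3).
h: a_k = 0, 0, 3, -4, 9, -126/5, 396/5, …
ICs: h(0) = 0, h′(0) = 0, h′′(0) = 6.

f: a_k = 0, 3, -9/2, 9, -81/4, 243/5, -243/2, …
h₀=f(r): pull back L_f along r ⇒ L₀.
h=∫₀ˣh₀: take L = L₀·Dx.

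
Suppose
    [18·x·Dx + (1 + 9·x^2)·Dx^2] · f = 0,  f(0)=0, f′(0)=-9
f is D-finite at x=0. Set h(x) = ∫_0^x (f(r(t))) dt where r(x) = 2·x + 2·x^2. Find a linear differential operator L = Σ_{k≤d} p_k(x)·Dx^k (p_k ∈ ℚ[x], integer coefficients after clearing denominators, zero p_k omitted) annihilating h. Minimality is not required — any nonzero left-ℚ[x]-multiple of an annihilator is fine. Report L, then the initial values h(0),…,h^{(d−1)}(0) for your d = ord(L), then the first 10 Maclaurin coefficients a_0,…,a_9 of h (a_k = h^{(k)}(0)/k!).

L = (-2 + 72·x + 288·x^2 + 432·x^3 + 216·x^4)·Dx^2 + (1 + 2·x + 36·x^2 + 144·x^3 + 180·x^4 + 72·x^5)·Dx^3  (order 3).
h: a_k = 0, 0, -9, -6, 54, 648/5, -3348/5, -23112/7, 64152/7, 88128, …
ICs: h(0) = 0, h′(0) = 0, h′′(0) = -18.

f: a_k = 0, -9, 0, 27, 0, -729/5, 0, 6561/7, 0, -6561, …
Substitute x→r, Dx→(1/r')Dx; clear ⇒ L₀.
h=∫₀ˣh₀: take L = L₀·Dx.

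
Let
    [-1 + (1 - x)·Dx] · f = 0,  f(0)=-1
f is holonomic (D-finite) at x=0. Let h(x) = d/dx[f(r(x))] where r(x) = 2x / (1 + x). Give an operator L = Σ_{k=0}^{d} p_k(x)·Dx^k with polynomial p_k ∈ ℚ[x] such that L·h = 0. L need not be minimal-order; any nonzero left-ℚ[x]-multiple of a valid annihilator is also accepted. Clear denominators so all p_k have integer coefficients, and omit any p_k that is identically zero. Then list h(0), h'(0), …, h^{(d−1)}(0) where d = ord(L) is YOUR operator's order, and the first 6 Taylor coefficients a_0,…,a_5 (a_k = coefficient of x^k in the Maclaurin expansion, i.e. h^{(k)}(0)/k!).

L = 2 + (-1 + x)·Dx  (order 1).
h: a_k = -2, -4, -6, -8, -10, -12, …
ICs: h(0) = -2.

f: a_k = -1, -1, -1, -1, -1, -1, …
f∘r: x↦r, Dx↦Dx/r' in L_f ⇒ L₀.
Differentiate: ansatz ord ≤ ord L₀ ⇒ L.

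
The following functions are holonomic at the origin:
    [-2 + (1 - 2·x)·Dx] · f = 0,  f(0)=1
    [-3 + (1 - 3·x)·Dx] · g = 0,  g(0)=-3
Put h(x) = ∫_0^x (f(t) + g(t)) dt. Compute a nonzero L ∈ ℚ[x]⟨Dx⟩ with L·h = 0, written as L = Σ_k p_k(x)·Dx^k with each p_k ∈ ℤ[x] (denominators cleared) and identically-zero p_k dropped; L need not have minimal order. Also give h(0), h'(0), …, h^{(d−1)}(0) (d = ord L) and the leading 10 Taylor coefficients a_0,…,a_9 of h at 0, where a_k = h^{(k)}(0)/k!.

L = -12·Dx + (10 - 24·x)·Dx^2 + (-1 + 5·x - 6·x^2)·Dx^3  (order 3).
h: a_k = 0, -2, -7/2, -23/3, -73/4, -227/5, -697/6, -2123/7, -6433/8, -19427/9, …
ICs: h(0) = 0, h′(0) = -2, h′′(0) = -7.

f: a_k = 1, 2, 4, 8, 16, 32, 64, 128, 256, 512, …
g: a_k = -3, -9, -27, -81, -243, -729, -2187, -6561, -19683, -59049, …
f+g: L₀ = lclm(L_f,L_g), ord ≤ 1+1.
Integrate: L := L₀·Dx.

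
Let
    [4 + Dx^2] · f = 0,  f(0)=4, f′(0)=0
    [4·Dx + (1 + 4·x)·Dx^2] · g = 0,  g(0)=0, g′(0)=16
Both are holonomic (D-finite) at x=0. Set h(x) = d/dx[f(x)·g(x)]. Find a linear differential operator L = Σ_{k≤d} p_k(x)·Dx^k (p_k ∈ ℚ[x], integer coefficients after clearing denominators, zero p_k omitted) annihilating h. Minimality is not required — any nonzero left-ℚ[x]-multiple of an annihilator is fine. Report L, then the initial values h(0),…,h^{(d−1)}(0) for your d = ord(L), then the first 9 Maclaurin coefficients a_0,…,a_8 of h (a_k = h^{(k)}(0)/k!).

L = (-832 - 992·x - 5568·x^2 - 12288·x^3 - 2048·x^4 + 24576·x^5 + 16384·x^6) + (-264 - 1568·x - 2560·x^2 + 10240·x^4 + 8192·x^5)·Dx + (-220 - 368·x - 1760·x^2 - 3072·x^3 + 2048·x^4 + 12288·x^5 + 8192·x^6)·Dx^2 + (-66 - 392·x - 640·x^2 + 2560·x^4 + 2048·x^5)·Dx^3 + (-3 - 30·x - 92·x^2 + 640·x^4 + 1536·x^5 + 1024·x^6)·Dx^4  (order 4).
h: a_k = 64, -256, 640, -3072, 13184, -53760, 3267328/15, -39563264/45, 371659136/105, …
ICs: h(0) = 64, h′(0) = -256, h′′(0) = 1280, h′′′(0) = -18432.

f: a_k = 4, 0, -8, 0, 8/3, 0, -16/45, 0, 8/315, …
g: a_k = 0, 16, -32, 256/3, -256, 4096/5, -8192/3, 65536/7, -32768, …
h₀=f·g: eliminate ⇒ L₀, order ≤ 2·2.
h₀' ⇒ L via d/dx closure of L₀.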